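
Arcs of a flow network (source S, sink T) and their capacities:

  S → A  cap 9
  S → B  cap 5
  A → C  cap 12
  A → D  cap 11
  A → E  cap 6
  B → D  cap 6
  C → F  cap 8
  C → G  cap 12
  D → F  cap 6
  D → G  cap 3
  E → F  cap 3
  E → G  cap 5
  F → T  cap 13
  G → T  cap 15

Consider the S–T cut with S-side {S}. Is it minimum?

Given cut capacity: 9 + 5 = 14.
Augment S→A→C→F→T: bottleneck 8, flow now 8.
Augment S→A→C→G→T: bottleneck 1, flow now 9.
Augment S→B→D→F→T: bottleneck 5, flow now 14.
No augmenting path remains; maximum flow = 14.
Cut capacity 14 equals the max flow, so it is a minimum cut.

Yes — it is a minimum cut (capacity 14).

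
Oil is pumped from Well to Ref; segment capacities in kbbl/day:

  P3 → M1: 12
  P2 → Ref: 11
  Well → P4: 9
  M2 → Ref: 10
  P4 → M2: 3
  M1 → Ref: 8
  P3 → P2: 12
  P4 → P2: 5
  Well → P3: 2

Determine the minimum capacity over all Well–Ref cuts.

10

Augment Well→P4→M2→Ref: bottleneck 3, flow now 3.
Augment Well→P4→P2→Ref: bottleneck 5, flow now 8.
Augment Well→P3→M1→Ref: bottleneck 2, flow now 10.
No augmenting path remains; maximum flow = 10.
By max-flow min-cut, the minimum cut capacity equals the max flow.
In the residual graph, reachable from Well: {Well, P4}.
Min-cut edges: Well→P3 (2), P4→M2 (3), P4→P2 (5); capacity 2 + 3 + 5 = 10.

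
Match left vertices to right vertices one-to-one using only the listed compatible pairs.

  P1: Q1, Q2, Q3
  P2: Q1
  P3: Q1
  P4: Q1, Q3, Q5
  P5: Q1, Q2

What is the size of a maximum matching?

4

Unit-capacity flow: source→left, listed edges, right→sink; max matching = max flow.
Augmenting path P1→Q1 (+1); matched 1.
Augmenting path P4→Q3 (+1); matched 2.
Augmenting path P5→Q2 (+1); matched 3.
Augmenting path P2→Q1→P1→Q3→P4→Q5 (+1); matched 4.
No augmenting path remains; maximum matching = 4.
König certificate: {P1, P4, P5, Q1} is a vertex cover of size 4 (every listed pair touches it), so no matching can be larger.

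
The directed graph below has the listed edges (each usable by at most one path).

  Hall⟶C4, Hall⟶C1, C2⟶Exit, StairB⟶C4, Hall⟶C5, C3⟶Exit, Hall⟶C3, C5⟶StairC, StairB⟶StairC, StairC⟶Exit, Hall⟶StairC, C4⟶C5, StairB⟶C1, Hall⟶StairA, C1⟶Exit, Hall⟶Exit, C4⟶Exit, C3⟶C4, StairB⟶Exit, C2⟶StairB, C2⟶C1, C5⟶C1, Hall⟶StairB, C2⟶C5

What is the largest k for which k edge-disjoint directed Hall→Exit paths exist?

Assign every edge capacity 1; by Menger, the answer equals the max flow.
Path Hall→Exit (+1); total 1.
Path Hall→StairC→Exit (+1); total 2.
Path Hall→StairB→Exit (+1); total 3.
Path Hall→C3→Exit (+1); total 4.
Path Hall→C1→Exit (+1); total 5.
Path Hall→C4→Exit (+1); total 6.
No residual Hall→Exit path; max flow = 6.
Certifying cut of size 6: {C1→Exit, Hall→C3, Hall→C4, Hall→Exit, Hall→StairB, StairC→Exit}.

6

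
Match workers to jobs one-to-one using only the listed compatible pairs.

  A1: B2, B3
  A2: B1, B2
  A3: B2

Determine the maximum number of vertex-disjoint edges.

Unit-capacity flow: source→left, listed edges, right→sink; max matching = max flow.
Augmenting path A1→B2 (+1); matched 1.
Augmenting path A2→B1 (+1); matched 2.
Augmenting path A3→B2→A1→B3 (+1); matched 3.
No augmenting path remains; maximum matching = 3.
König certificate: {A1, A2, A3} is a vertex cover of size 3 (every listed pair touches it), so no matching can be larger.

3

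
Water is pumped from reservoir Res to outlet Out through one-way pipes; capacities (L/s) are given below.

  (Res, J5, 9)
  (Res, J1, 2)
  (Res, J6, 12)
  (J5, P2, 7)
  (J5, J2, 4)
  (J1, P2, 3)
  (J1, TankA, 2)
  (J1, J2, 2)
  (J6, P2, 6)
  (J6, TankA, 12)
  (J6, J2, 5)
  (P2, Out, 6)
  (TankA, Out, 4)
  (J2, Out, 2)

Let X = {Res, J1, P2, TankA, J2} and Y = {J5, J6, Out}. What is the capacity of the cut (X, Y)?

Edges leaving {Res, J1, P2, TankA, J2}: Res→J5 (9), Res→J6 (12), P2→Out (6), TankA→Out (4), J2→Out (2).
Cut capacity = 9 + 12 + 6 + 4 + 2 = 33.

33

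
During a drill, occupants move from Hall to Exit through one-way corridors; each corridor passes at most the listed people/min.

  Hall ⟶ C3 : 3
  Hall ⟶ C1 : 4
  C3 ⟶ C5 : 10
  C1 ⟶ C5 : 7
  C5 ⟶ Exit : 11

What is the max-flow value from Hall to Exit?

7

Augment Hall→C3→C5→Exit: bottleneck 3, flow now 3.
Augment Hall→C1→C5→Exit: bottleneck 4, flow now 7.
No augmenting path remains; maximum flow = 7.
In the residual graph, reachable from Hall: {Hall}.
Min-cut edges: Hall→C3 (3), Hall→C1 (4); capacity 3 + 4 = 7.
This cut is saturated, so no flow can exceed 7.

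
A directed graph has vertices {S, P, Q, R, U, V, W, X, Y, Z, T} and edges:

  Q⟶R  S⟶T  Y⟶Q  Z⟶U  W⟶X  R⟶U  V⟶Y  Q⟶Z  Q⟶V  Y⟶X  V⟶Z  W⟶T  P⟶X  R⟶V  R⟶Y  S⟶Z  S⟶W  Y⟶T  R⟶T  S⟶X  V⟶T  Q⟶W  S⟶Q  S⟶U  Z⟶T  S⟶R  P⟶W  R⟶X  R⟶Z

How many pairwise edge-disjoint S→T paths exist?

Assign every edge capacity 1; by Menger, the answer equals the max flow.
Path S→T (+1); total 1.
Path S→R→T (+1); total 2.
Path S→W→T (+1); total 3.
Path S→Z→T (+1); total 4.
Path S→Q→V→T (+1); total 5.
No residual S→T path; max flow = 5.
Certifying cut of size 5: {S→Q, S→R, S→T, S→W, S→Z}.

5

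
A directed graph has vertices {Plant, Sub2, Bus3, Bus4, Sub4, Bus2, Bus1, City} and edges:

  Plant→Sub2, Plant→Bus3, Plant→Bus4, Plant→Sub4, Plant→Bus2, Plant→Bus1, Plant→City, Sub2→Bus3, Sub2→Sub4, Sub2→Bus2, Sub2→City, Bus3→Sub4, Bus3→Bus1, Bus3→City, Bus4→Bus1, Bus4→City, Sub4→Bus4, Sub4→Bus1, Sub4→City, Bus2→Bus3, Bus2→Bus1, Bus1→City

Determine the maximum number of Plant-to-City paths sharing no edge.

Assign every edge capacity 1; by Menger, the answer equals the max flow.
Path Plant→City (+1); total 1.
Path Plant→Sub2→City (+1); total 2.
Path Plant→Bus3→City (+1); total 3.
Path Plant→Bus4→City (+1); total 4.
Path Plant→Sub4→City (+1); total 5.
Path Plant→Bus1→City (+1); total 6.
No residual Plant→City path; max flow = 6.
Certifying cut of size 6: {Bus1→City, Bus3→City, Bus4→City, Plant→City, Plant→Sub2, Sub4→City}.

6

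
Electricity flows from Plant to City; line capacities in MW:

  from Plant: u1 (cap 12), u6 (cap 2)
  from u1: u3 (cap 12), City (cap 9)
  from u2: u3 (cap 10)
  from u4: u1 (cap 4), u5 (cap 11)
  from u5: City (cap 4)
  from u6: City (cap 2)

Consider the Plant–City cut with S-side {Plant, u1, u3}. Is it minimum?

Given cut capacity: 2 + 9 = 11.
Augment Plant→u1→City: bottleneck 9, flow now 9.
Augment Plant→u6→City: bottleneck 2, flow now 11.
No augmenting path remains; maximum flow = 11.
Cut capacity 11 equals the max flow, so it is a minimum cut.

Yes — it is a minimum cut (capacity 11).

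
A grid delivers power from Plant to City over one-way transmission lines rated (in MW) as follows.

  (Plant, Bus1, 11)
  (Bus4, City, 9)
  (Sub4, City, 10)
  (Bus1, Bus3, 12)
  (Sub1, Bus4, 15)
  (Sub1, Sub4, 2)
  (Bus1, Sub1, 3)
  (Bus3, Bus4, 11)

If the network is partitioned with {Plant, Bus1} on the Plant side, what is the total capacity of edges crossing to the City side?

Edges leaving {Plant, Bus1}: Bus1→Sub1 (3), Bus1→Bus3 (12).
Cut capacity = 3 + 12 = 15.

15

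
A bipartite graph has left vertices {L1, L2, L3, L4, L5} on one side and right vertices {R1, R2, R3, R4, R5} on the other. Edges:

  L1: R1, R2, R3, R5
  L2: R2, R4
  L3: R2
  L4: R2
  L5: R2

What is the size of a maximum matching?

3

Unit-capacity flow: source→left, listed edges, right→sink; max matching = max flow.
Augmenting path L1→R1 (+1); matched 1.
Augmenting path L2→R2 (+1); matched 2.
Augmenting path L3→R2→L2→R4 (+1); matched 3.
No augmenting path remains; maximum matching = 3.
König certificate: {L1, L2, R2} is a vertex cover of size 3 (every listed pair touches it), so no matching can be larger.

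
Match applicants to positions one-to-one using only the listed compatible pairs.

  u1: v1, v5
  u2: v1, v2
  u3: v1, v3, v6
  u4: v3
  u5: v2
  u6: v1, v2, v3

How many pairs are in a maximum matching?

5

Unit-capacity flow: source→left, listed edges, right→sink; max matching = max flow.
Augmenting path u1→v1 (+1); matched 1.
Augmenting path u2→v2 (+1); matched 2.
Augmenting path u3→v3 (+1); matched 3.
Augmenting path u4→v3→u3→v6 (+1); matched 4.
Augmenting path u6→v1→u1→v5 (+1); matched 5.
No augmenting path remains; maximum matching = 5.
König certificate: {u1, u3, v1, v2, v3} is a vertex cover of size 5 (every listed pair touches it), so no matching can be larger.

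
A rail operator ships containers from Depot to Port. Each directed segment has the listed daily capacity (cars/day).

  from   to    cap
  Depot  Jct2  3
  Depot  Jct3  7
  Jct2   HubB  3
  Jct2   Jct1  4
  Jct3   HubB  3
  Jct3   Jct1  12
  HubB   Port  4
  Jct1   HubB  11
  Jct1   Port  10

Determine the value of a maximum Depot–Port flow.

10

Augment Depot→Jct2→HubB→Port: bottleneck 3, flow now 3.
Augment Depot→Jct3→HubB→Port: bottleneck 1, flow now 4.
Augment Depot→Jct3→Jct1→Port: bottleneck 6, flow now 10.
No augmenting path remains; maximum flow = 10.
In the residual graph, reachable from Depot: {Depot}.
Min-cut edges: Depot→Jct2 (3), Depot→Jct3 (7); capacity 3 + 7 = 10.
This cut is saturated, so no flow can exceed 10.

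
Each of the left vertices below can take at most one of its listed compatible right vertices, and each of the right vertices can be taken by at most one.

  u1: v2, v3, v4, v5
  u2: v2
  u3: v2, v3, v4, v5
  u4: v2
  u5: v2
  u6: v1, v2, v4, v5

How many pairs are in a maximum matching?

4

Unit-capacity flow: source→left, listed edges, right→sink; max matching = max flow.
Augmenting path u1→v2 (+1); matched 1.
Augmenting path u3→v3 (+1); matched 2.
Augmenting path u6→v1 (+1); matched 3.
Augmenting path u2→v2→u1→v4 (+1); matched 4.
No augmenting path remains; maximum matching = 4.
König certificate: {u1, u3, u6, v2} is a vertex cover of size 4 (every listed pair touches it), so no matching can be larger.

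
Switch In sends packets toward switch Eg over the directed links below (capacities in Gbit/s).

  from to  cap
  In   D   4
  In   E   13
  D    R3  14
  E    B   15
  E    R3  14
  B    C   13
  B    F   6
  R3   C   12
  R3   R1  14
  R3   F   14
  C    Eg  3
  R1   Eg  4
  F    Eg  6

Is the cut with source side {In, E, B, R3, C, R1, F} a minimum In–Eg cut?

Given cut capacity: 4 + 3 + 4 + 6 = 17.
Augment In→D→R3→C→Eg: bottleneck 3, flow now 3.
Augment In→D→R3→R1→Eg: bottleneck 1, flow now 4.
Augment In→E→B→F→Eg: bottleneck 6, flow now 10.
Augment In→E→R3→R1→Eg: bottleneck 3, flow now 13.
No augmenting path remains; maximum flow = 13.
In the residual graph, reachable from In: {In, D, E, B, R3, C, R1, F}.
Min-cut edges: C→Eg (3), R1→Eg (4), F→Eg (6); capacity 3 + 4 + 6 = 13.
Cut capacity 17 exceeds the max flow 13, so it is not minimum.

No — its capacity is 17, but the minimum cut has capacity 13.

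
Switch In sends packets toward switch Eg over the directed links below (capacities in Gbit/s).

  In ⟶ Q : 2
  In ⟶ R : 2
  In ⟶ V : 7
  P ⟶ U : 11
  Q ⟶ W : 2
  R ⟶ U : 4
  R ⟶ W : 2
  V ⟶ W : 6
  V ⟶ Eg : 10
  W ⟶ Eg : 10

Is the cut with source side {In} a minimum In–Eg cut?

Yes — it is a minimum cut (capacity 11).

Given cut capacity: 2 + 2 + 7 = 11.
Augment In→V→Eg: bottleneck 7, flow now 7.
Augment In→Q→W→Eg: bottleneck 2, flow now 9.
Augment In→R→W→Eg: bottleneck 2, flow now 11.
No augmenting path remains; maximum flow = 11.
Cut capacity 11 equals the max flow, so it is a minimum cut.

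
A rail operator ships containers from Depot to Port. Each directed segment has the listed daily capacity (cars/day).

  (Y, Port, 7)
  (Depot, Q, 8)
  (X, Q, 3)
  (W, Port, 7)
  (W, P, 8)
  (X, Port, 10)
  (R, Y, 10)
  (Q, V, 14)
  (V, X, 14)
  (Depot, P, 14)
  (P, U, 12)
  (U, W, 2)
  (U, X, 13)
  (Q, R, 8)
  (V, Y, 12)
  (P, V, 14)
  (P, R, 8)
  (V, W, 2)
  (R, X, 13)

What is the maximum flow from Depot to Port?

Augment Depot→P→R→X→Port: bottleneck 8, flow now 8.
Augment Depot→P→U→W→Port: bottleneck 2, flow now 10.
Augment Depot→P→U→X→Port: bottleneck 2, flow now 12.
Augment Depot→P→V→W→Port: bottleneck 2, flow now 14.
Augment Depot→Q→R→Y→Port: bottleneck 7, flow now 21.
No augmenting path remains; maximum flow = 21.
In the residual graph, reachable from Depot: {Depot, P, Q, R, U, V, X, Y}.
Min-cut edges: U→W (2), V→W (2), X→Port (10), Y→Port (7); capacity 2 + 2 + 10 + 7 = 21.
This cut is saturated, so no flow can exceed 21.

21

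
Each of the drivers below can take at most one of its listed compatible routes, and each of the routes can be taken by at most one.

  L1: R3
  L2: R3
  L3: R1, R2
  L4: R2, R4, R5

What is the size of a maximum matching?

3

Unit-capacity flow: source→left, listed edges, right→sink; max matching = max flow.
Augmenting path L1→R3 (+1); matched 1.
Augmenting path L3→R1 (+1); matched 2.
Augmenting path L4→R2 (+1); matched 3.
No augmenting path remains; maximum matching = 3.
König certificate: {L3, L4, R3} is a vertex cover of size 3 (every listed pair touches it), so no matching can be larger.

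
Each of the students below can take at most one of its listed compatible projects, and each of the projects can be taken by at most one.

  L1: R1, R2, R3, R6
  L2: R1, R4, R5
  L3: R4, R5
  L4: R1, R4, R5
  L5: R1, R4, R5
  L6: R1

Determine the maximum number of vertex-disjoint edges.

Unit-capacity flow: source→left, listed edges, right→sink; max matching = max flow.
Augmenting path L1→R1 (+1); matched 1.
Augmenting path L2→R4 (+1); matched 2.
Augmenting path L3→R5 (+1); matched 3.
Augmenting path L4→R1→L1→R2 (+1); matched 4.
No augmenting path remains; maximum matching = 4.
König certificate: {L1, R1, R4, R5} is a vertex cover of size 4 (every listed pair touches it), so no matching can be larger.

4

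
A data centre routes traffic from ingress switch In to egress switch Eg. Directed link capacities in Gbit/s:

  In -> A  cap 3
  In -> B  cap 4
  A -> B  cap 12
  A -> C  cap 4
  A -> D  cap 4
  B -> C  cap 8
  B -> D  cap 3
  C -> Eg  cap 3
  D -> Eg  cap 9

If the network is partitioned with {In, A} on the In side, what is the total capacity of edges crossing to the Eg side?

Edges leaving {In, A}: In→B (4), A→B (12), A→C (4), A→D (4).
Cut capacity = 4 + 12 + 4 + 4 = 24.

24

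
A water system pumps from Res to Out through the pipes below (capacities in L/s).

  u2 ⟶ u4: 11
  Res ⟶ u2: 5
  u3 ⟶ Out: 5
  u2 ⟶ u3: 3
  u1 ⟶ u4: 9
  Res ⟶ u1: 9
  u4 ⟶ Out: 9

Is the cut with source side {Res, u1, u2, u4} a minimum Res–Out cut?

Yes — it is a minimum cut (capacity 12).

Given cut capacity: 3 + 9 = 12.
Augment Res→u1→u4→Out: bottleneck 9, flow now 9.
Augment Res→u2→u3→Out: bottleneck 3, flow now 12.
No augmenting path remains; maximum flow = 12.
Cut capacity 12 equals the max flow, so it is a minimum cut.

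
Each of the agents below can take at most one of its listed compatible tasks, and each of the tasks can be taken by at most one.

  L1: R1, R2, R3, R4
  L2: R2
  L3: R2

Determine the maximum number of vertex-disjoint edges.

2

Unit-capacity flow: source→left, listed edges, right→sink; max matching = max flow.
Augmenting path L1→R1 (+1); matched 1.
Augmenting path L2→R2 (+1); matched 2.
No augmenting path remains; maximum matching = 2.
König certificate: {L1, R2} is a vertex cover of size 2 (every listed pair touches it), so no matching can be larger.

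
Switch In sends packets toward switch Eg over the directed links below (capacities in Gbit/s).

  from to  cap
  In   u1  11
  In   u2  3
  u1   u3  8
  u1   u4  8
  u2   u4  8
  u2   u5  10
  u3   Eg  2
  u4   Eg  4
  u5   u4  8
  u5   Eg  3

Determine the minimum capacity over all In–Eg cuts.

9

Augment In→u1→u3→Eg: bottleneck 2, flow now 2.
Augment In→u1→u4→Eg: bottleneck 4, flow now 6.
Augment In→u2→u5→Eg: bottleneck 3, flow now 9.
No augmenting path remains; maximum flow = 9.
By max-flow min-cut, the minimum cut capacity equals the max flow.
In the residual graph, reachable from In: {In, u1, u3, u4}.
Min-cut edges: In→u2 (3), u3→Eg (2), u4→Eg (4); capacity 3 + 2 + 4 = 9.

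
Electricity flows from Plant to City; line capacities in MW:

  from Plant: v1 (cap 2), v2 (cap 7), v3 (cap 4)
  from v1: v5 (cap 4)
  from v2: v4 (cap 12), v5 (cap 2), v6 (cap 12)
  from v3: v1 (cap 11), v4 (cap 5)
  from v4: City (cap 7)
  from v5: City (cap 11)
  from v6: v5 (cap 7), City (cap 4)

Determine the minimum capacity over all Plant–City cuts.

Augment Plant→v1→v5→City: bottleneck 2, flow now 2.
Augment Plant→v2→v4→City: bottleneck 7, flow now 9.
Augment Plant→v3→v1→v5→City: bottleneck 2, flow now 11.
Augment Plant→v3→v4→v2→v5→City: bottleneck 2, flow now 13. (uses reverse residual edge)
No augmenting path remains; maximum flow = 13.
By max-flow min-cut, the minimum cut capacity equals the max flow.
In the residual graph, reachable from Plant: {Plant}.
Min-cut edges: Plant→v1 (2), Plant→v2 (7), Plant→v3 (4); capacity 2 + 7 + 4 = 13.

13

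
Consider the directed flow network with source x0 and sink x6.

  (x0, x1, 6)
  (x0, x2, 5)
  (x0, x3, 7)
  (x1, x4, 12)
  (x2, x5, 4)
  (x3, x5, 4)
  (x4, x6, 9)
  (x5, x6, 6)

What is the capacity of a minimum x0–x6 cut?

Augment x0→x1→x4→x6: bottleneck 6, flow now 6.
Augment x0→x2→x5→x6: bottleneck 4, flow now 10.
Augment x0→x3→x5→x6: bottleneck 2, flow now 12.
No augmenting path remains; maximum flow = 12.
By max-flow min-cut, the minimum cut capacity equals the max flow.
In the residual graph, reachable from x0: {x0, x2, x3, x5}.
Min-cut edges: x0→x1 (6), x5→x6 (6); capacity 6 + 6 = 12.

12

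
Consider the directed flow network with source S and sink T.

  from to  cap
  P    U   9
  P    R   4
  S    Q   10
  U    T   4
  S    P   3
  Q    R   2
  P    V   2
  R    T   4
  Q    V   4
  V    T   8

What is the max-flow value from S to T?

9

Augment S→P→R→T: bottleneck 3, flow now 3.
Augment S→Q→R→T: bottleneck 1, flow now 4.
Augment S→Q→V→T: bottleneck 4, flow now 8.
Augment S→Q→R→P→U→T: bottleneck 1, flow now 9. (uses reverse residual edge)
No augmenting path remains; maximum flow = 9.
In the residual graph, reachable from S: {S, Q}.
Min-cut edges: S→P (3), Q→R (2), Q→V (4); capacity 3 + 2 + 4 = 9.
This cut is saturated, so no flow can exceed 9.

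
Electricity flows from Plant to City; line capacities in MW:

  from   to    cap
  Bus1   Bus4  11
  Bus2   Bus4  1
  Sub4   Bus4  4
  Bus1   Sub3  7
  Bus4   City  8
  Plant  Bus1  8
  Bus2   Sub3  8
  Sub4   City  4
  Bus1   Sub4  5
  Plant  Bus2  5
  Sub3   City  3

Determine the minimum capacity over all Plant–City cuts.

12

Augment Plant→Bus2→Sub3→City: bottleneck 3, flow now 3.
Augment Plant→Bus2→Bus4→City: bottleneck 1, flow now 4.
Augment Plant→Bus1→Sub4→City: bottleneck 4, flow now 8.
Augment Plant→Bus1→Bus4→City: bottleneck 4, flow now 12.
No augmenting path remains; maximum flow = 12.
By max-flow min-cut, the minimum cut capacity equals the max flow.
In the residual graph, reachable from Plant: {Plant, Bus2, Sub3}.
Min-cut edges: Plant→Bus1 (8), Bus2→Bus4 (1), Sub3→City (3); capacity 8 + 1 + 3 = 12.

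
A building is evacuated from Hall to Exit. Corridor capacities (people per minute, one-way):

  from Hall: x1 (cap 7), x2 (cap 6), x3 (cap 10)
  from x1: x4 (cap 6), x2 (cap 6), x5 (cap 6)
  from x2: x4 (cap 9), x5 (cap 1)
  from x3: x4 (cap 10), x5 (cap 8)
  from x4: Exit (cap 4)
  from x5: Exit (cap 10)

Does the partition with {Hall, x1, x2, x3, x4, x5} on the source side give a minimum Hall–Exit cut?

Given cut capacity: 4 + 10 = 14.
Augment Hall→x1→x4→Exit: bottleneck 4, flow now 4.
Augment Hall→x1→x5→Exit: bottleneck 3, flow now 7.
Augment Hall→x2→x5→Exit: bottleneck 1, flow now 8.
Augment Hall→x3→x5→Exit: bottleneck 6, flow now 14.
No augmenting path remains; maximum flow = 14.
Cut capacity 14 equals the max flow, so it is a minimum cut.

Yes — it is a minimum cut (capacity 14).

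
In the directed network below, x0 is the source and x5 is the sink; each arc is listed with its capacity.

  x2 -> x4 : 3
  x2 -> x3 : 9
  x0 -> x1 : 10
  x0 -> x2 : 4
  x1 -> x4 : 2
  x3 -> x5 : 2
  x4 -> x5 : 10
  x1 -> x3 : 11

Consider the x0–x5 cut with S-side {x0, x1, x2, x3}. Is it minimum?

Given cut capacity: 2 + 3 + 2 = 7.
Augment x0→x1→x3→x5: bottleneck 2, flow now 2.
Augment x0→x1→x4→x5: bottleneck 2, flow now 4.
Augment x0→x2→x4→x5: bottleneck 3, flow now 7.
No augmenting path remains; maximum flow = 7.
Cut capacity 7 equals the max flow, so it is a minimum cut.

Yes — it is a minimum cut (capacity 7).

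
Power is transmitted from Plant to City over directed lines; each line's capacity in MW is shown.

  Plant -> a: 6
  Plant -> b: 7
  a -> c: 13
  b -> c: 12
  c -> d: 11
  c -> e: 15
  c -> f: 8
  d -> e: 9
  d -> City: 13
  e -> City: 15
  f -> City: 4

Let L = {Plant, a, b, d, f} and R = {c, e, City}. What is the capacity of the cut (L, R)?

51

Edges leaving {Plant, a, b, d, f}: a→c (13), b→c (12), d→e (9), d→City (13), f→City (4).
Cut capacity = 13 + 12 + 9 + 13 + 4 = 51.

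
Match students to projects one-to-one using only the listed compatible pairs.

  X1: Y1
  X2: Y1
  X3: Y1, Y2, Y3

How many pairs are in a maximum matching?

Unit-capacity flow: source→left, listed edges, right→sink; max matching = max flow.
Augmenting path X1→Y1 (+1); matched 1.
Augmenting path X3→Y2 (+1); matched 2.
No augmenting path remains; maximum matching = 2.
König certificate: {X3, Y1} is a vertex cover of size 2 (every listed pair touches it), so no matching can be larger.

2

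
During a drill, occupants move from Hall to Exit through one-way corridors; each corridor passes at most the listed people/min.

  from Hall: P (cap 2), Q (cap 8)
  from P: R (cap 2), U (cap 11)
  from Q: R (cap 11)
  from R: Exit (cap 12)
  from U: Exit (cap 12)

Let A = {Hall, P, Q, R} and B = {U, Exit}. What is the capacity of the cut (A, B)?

Edges leaving {Hall, P, Q, R}: P→U (11), R→Exit (12).
Cut capacity = 11 + 12 = 23.

23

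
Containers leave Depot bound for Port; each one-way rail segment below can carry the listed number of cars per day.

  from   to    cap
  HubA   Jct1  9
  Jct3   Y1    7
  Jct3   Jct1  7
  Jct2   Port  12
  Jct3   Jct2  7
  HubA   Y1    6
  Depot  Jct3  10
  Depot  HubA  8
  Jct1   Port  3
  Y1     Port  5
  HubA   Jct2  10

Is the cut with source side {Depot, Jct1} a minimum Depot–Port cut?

No — its capacity is 21, but the minimum cut has capacity 18.

Given cut capacity: 10 + 8 + 3 = 21.
Augment Depot→Jct3→Jct2→Port: bottleneck 7, flow now 7.
Augment Depot→Jct3→Jct1→Port: bottleneck 3, flow now 10.
Augment Depot→HubA→Jct2→Port: bottleneck 5, flow now 15.
Augment Depot→HubA→Y1→Port: bottleneck 3, flow now 18.
No augmenting path remains; maximum flow = 18.
In the residual graph, reachable from Depot: {Depot}.
Min-cut edges: Depot→Jct3 (10), Depot→HubA (8); capacity 10 + 8 = 18.
Cut capacity 21 exceeds the max flow 18, so it is not minimum.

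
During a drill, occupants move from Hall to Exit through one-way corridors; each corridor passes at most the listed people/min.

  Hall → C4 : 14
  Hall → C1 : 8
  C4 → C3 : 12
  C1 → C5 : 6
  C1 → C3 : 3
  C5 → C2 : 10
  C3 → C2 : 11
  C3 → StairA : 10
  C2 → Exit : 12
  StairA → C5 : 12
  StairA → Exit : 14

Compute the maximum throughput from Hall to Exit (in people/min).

20

Augment Hall→C4→C3→C2→Exit: bottleneck 11, flow now 11.
Augment Hall→C4→C3→StairA→Exit: bottleneck 1, flow now 12.
Augment Hall→C1→C5→C2→Exit: bottleneck 1, flow now 13.
Augment Hall→C1→C3→StairA→Exit: bottleneck 3, flow now 16.
Augment Hall→C1→C5→C2→C3→StairA→Exit: bottleneck 4, flow now 20. (uses reverse residual edge)
No augmenting path remains; maximum flow = 20.
In the residual graph, reachable from Hall: {Hall, C4}.
Min-cut edges: Hall→C1 (8), C4→C3 (12); capacity 8 + 12 = 20.
This cut is saturated, so no flow can exceed 20.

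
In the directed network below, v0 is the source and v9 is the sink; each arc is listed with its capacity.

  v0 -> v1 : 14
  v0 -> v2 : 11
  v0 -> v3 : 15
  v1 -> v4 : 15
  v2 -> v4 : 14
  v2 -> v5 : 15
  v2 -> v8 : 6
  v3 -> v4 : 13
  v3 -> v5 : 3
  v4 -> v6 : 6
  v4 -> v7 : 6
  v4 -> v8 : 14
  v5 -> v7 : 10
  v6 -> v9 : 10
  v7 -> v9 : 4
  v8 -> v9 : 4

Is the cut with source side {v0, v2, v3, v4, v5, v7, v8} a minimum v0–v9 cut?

Given cut capacity: 14 + 6 + 4 + 4 = 28.
Augment v0→v2→v8→v9: bottleneck 4, flow now 4.
Augment v0→v1→v4→v6→v9: bottleneck 6, flow now 10.
Augment v0→v1→v4→v7→v9: bottleneck 4, flow now 14.
No augmenting path remains; maximum flow = 14.
In the residual graph, reachable from v0: {v0, v1, v2, v3, v4, v5, v7, v8}.
Min-cut edges: v4→v6 (6), v7→v9 (4), v8→v9 (4); capacity 6 + 4 + 4 = 14.
Cut capacity 28 exceeds the max flow 14, so it is not minimum.

No — its capacity is 28, but the minimum cut has capacity 14.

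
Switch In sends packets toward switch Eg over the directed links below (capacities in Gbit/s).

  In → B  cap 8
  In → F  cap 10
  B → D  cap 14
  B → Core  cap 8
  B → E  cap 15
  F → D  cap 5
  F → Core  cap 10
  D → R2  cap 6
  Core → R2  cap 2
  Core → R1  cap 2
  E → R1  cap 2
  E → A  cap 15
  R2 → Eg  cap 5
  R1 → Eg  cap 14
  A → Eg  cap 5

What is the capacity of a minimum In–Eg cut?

Augment In→B→D→R2→Eg: bottleneck 5, flow now 5.
Augment In→B→Core→R1→Eg: bottleneck 2, flow now 7.
Augment In→B→E→R1→Eg: bottleneck 1, flow now 8.
Augment In→F→D→B→E→R1→Eg: bottleneck 1, flow now 9. (uses reverse residual edge)
Augment In→F→D→B→E→A→Eg: bottleneck 4, flow now 13. (uses reverse residual edge)
Augment In→F→Core→B→E→A→Eg: bottleneck 1, flow now 14. (uses reverse residual edge)
No augmenting path remains; maximum flow = 14.
By max-flow min-cut, the minimum cut capacity equals the max flow.
In the residual graph, reachable from In: {In, B, F, D, Core, E, R2, A}.
Min-cut edges: Core→R1 (2), E→R1 (2), R2→Eg (5), A→Eg (5); capacity 2 + 2 + 5 + 5 = 14.

14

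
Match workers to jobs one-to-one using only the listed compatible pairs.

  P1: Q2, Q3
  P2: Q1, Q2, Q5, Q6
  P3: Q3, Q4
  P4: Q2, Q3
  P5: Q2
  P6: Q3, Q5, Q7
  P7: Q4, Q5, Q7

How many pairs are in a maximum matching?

Unit-capacity flow: source→left, listed edges, right→sink; max matching = max flow.
Augmenting path P1→Q2 (+1); matched 1.
Augmenting path P2→Q1 (+1); matched 2.
Augmenting path P3→Q3 (+1); matched 3.
Augmenting path P6→Q5 (+1); matched 4.
Augmenting path P7→Q4 (+1); matched 5.
Augmenting path P4→Q3→P3→Q4→P7→Q7 (+1); matched 6.
No augmenting path remains; maximum matching = 6.
König certificate: {P2, P3, P6, P7, Q2, Q3} is a vertex cover of size 6 (every listed pair touches it), so no matching can be larger.

6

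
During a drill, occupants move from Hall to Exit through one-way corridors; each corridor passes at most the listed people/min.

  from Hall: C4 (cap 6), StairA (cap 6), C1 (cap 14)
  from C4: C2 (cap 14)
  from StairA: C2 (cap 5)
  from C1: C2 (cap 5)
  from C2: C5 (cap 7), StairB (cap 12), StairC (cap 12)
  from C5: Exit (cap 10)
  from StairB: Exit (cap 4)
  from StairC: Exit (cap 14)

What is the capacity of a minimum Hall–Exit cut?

Augment Hall→C4→C2→C5→Exit: bottleneck 6, flow now 6.
Augment Hall→StairA→C2→C5→Exit: bottleneck 1, flow now 7.
Augment Hall→StairA→C2→StairB→Exit: bottleneck 4, flow now 11.
Augment Hall→C1→C2→StairC→Exit: bottleneck 5, flow now 16.
No augmenting path remains; maximum flow = 16.
By max-flow min-cut, the minimum cut capacity equals the max flow.
In the residual graph, reachable from Hall: {Hall, StairA, C1}.
Min-cut edges: Hall→C4 (6), StairA→C2 (5), C1→C2 (5); capacity 6 + 5 + 5 = 16.

16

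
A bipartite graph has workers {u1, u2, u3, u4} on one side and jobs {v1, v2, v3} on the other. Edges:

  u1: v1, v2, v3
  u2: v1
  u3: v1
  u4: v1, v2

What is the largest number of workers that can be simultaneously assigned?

Unit-capacity flow: source→left, listed edges, right→sink; max matching = max flow.
Augmenting path u1→v1 (+1); matched 1.
Augmenting path u4→v2 (+1); matched 2.
Augmenting path u2→v1→u1→v3 (+1); matched 3.
No augmenting path remains; maximum matching = 3.
König certificate: {u1, u4, v1} is a vertex cover of size 3 (every listed pair touches it), so no matching can be larger.

3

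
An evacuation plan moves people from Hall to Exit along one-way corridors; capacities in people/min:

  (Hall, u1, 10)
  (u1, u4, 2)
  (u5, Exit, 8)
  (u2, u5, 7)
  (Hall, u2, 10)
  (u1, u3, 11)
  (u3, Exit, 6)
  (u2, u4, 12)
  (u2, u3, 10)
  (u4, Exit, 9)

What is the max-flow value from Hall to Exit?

18

Augment Hall→u1→u3→Exit: bottleneck 6, flow now 6.
Augment Hall→u1→u4→Exit: bottleneck 2, flow now 8.
Augment Hall→u2→u4→Exit: bottleneck 7, flow now 15.
Augment Hall→u2→u5→Exit: bottleneck 3, flow now 18.
No augmenting path remains; maximum flow = 18.
In the residual graph, reachable from Hall: {Hall, u1, u3}.
Min-cut edges: Hall→u2 (10), u1→u4 (2), u3→Exit (6); capacity 10 + 2 + 6 = 18.
This cut is saturated, so no flow can exceed 18.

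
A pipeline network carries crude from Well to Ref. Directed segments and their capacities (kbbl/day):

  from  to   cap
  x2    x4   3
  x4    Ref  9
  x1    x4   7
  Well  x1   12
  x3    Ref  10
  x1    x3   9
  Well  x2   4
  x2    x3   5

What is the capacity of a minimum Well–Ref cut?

Augment Well→x1→x3→Ref: bottleneck 9, flow now 9.
Augment Well→x1→x4→Ref: bottleneck 3, flow now 12.
Augment Well→x2→x3→Ref: bottleneck 1, flow now 13.
Augment Well→x2→x4→Ref: bottleneck 3, flow now 16.
No augmenting path remains; maximum flow = 16.
By max-flow min-cut, the minimum cut capacity equals the max flow.
In the residual graph, reachable from Well: {Well}.
Min-cut edges: Well→x1 (12), Well→x2 (4); capacity 12 + 4 = 16.

16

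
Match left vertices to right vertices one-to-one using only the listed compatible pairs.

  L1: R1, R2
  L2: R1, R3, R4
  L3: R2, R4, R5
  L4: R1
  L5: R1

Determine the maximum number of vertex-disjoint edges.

Unit-capacity flow: source→left, listed edges, right→sink; max matching = max flow.
Augmenting path L1→R1 (+1); matched 1.
Augmenting path L2→R3 (+1); matched 2.
Augmenting path L3→R2 (+1); matched 3.
Augmenting path L4→R1→L1→R2→L3→R4 (+1); matched 4.
No augmenting path remains; maximum matching = 4.
König certificate: {L1, L2, L3, R1} is a vertex cover of size 4 (every listed pair touches it), so no matching can be larger.

4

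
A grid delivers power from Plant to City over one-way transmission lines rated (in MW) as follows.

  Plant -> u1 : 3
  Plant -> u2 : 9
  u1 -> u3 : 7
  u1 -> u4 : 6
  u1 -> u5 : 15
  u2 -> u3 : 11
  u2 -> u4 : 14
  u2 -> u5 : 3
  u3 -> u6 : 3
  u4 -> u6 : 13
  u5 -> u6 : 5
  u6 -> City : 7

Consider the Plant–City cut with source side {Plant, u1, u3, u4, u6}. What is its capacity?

Edges leaving {Plant, u1, u3, u4, u6}: Plant→u2 (9), u1→u5 (15), u6→City (7).
Cut capacity = 9 + 15 + 7 = 31.

31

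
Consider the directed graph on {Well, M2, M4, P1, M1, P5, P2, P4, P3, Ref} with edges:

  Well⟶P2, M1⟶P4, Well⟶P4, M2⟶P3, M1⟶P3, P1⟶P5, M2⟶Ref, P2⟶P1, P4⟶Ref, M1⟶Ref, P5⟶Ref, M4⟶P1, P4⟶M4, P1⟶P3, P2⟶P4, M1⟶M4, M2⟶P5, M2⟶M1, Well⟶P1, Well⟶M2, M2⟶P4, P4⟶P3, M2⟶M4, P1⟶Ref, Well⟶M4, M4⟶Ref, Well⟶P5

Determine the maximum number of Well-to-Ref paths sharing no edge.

5

Assign every edge capacity 1; by Menger, the answer equals the max flow.
Path Well→M2→Ref (+1); total 1.
Path Well→M4→Ref (+1); total 2.
Path Well→P1→Ref (+1); total 3.
Path Well→P5→Ref (+1); total 4.
Path Well→P4→Ref (+1); total 5.
No residual Well→Ref path; max flow = 5.
Certifying cut of size 5: {M4→Ref, P1→Ref, P4→Ref, P5→Ref, Well→M2}.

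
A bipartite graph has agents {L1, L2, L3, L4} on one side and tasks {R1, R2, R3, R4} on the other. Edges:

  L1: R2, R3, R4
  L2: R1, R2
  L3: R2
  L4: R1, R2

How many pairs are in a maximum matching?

Unit-capacity flow: source→left, listed edges, right→sink; max matching = max flow.
Augmenting path L1→R2 (+1); matched 1.
Augmenting path L2→R1 (+1); matched 2.
Augmenting path L3→R2→L1→R3 (+1); matched 3.
No augmenting path remains; maximum matching = 3.
König certificate: {L1, R1, R2} is a vertex cover of size 3 (every listed pair touches it), so no matching can be larger.

3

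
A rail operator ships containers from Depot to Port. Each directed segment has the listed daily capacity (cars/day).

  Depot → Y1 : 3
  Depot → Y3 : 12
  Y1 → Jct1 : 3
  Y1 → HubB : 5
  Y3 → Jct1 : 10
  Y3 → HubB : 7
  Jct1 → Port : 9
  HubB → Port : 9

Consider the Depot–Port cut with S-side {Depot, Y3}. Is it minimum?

No — its capacity is 20, but the minimum cut has capacity 15.

Given cut capacity: 3 + 10 + 7 = 20.
Augment Depot→Y1→Jct1→Port: bottleneck 3, flow now 3.
Augment Depot→Y3→Jct1→Port: bottleneck 6, flow now 9.
Augment Depot→Y3→HubB→Port: bottleneck 6, flow now 15.
No augmenting path remains; maximum flow = 15.
In the residual graph, reachable from Depot: {Depot}.
Min-cut edges: Depot→Y1 (3), Depot→Y3 (12); capacity 3 + 12 = 15.
Cut capacity 20 exceeds the max flow 15, so it is not minimum.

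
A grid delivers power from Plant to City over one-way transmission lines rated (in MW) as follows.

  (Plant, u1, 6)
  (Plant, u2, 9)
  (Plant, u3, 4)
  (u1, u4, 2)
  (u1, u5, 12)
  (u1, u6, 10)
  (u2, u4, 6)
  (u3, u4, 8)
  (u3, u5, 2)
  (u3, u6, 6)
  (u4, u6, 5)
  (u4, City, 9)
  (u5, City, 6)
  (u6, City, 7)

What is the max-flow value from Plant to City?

16

Augment Plant→u1→u4→City: bottleneck 2, flow now 2.
Augment Plant→u1→u5→City: bottleneck 4, flow now 6.
Augment Plant→u2→u4→City: bottleneck 6, flow now 12.
Augment Plant→u3→u4→City: bottleneck 1, flow now 13.
Augment Plant→u3→u5→City: bottleneck 2, flow now 15.
Augment Plant→u3→u6→City: bottleneck 1, flow now 16.
No augmenting path remains; maximum flow = 16.
In the residual graph, reachable from Plant: {Plant, u2}.
Min-cut edges: Plant→u1 (6), Plant→u3 (4), u2→u4 (6); capacity 6 + 4 + 6 = 16.
This cut is saturated, so no flow can exceed 16.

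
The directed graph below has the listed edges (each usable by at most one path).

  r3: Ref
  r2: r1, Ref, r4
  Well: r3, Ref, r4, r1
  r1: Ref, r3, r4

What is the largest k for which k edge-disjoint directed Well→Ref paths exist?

3

Assign every edge capacity 1; by Menger, the answer equals the max flow.
Path Well→Ref (+1); total 1.
Path Well→r1→Ref (+1); total 2.
Path Well→r3→Ref (+1); total 3.
No residual Well→Ref path; max flow = 3.
Certifying cut of size 3: {Well→Ref, Well→r1, Well→r3}.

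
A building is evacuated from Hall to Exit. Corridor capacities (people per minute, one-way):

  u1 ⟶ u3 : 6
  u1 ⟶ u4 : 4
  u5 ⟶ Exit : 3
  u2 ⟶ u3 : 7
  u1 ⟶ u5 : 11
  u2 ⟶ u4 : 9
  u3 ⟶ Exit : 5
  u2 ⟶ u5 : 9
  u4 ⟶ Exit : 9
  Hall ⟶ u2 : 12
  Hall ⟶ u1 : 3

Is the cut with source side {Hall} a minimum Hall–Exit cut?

Given cut capacity: 3 + 12 = 15.
Augment Hall→u1→u3→Exit: bottleneck 3, flow now 3.
Augment Hall→u2→u3→Exit: bottleneck 2, flow now 5.
Augment Hall→u2→u4→Exit: bottleneck 9, flow now 14.
Augment Hall→u2→u5→Exit: bottleneck 1, flow now 15.
No augmenting path remains; maximum flow = 15.
Cut capacity 15 equals the max flow, so it is a minimum cut.

Yes — it is a minimum cut (capacity 15).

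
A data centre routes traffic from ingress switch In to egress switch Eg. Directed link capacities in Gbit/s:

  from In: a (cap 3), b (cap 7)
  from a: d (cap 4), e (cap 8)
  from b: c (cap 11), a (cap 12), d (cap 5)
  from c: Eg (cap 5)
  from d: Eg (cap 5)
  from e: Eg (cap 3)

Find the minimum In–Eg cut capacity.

Augment In→a→d→Eg: bottleneck 3, flow now 3.
Augment In→b→c→Eg: bottleneck 5, flow now 8.
Augment In→b→d→Eg: bottleneck 2, flow now 10.
No augmenting path remains; maximum flow = 10.
By max-flow min-cut, the minimum cut capacity equals the max flow.
In the residual graph, reachable from In: {In}.
Min-cut edges: In→a (3), In→b (7); capacity 3 + 7 = 10.

10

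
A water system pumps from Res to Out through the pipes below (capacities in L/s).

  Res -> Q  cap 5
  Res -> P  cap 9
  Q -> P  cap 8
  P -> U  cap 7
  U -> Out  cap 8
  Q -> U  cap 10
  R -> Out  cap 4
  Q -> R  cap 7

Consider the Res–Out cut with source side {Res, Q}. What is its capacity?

34

Edges leaving {Res, Q}: Res→P (9), Q→P (8), Q→R (7), Q→U (10).
Cut capacity = 9 + 8 + 7 + 10 = 34.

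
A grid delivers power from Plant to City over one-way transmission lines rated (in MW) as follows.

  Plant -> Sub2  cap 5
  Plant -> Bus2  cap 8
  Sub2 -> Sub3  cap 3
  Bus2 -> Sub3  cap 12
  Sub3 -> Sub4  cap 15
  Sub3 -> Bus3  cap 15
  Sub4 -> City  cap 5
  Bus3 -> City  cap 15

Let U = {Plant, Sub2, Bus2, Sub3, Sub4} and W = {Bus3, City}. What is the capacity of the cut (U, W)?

Edges leaving {Plant, Sub2, Bus2, Sub3, Sub4}: Sub3→Bus3 (15), Sub4→City (5).
Cut capacity = 15 + 5 = 20.

20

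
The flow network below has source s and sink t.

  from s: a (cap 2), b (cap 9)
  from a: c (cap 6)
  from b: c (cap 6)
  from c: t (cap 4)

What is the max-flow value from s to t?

4

Augment s→a→c→t: bottleneck 2, flow now 2.
Augment s→b→c→t: bottleneck 2, flow now 4.
No augmenting path remains; maximum flow = 4.
In the residual graph, reachable from s: {s, a, b, c}.
Min-cut edges: c→t (4); capacity 4 = 4.
This cut is saturated, so no flow can exceed 4.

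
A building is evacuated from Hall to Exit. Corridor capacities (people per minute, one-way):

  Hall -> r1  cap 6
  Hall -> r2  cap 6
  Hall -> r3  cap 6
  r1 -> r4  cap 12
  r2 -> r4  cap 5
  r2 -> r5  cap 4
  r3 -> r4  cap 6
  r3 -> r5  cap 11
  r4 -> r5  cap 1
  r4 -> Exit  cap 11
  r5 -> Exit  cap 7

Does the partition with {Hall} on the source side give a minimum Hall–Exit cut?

Given cut capacity: 6 + 6 + 6 = 18.
Augment Hall→r1→r4→Exit: bottleneck 6, flow now 6.
Augment Hall→r2→r4→Exit: bottleneck 5, flow now 11.
Augment Hall→r2→r5→Exit: bottleneck 1, flow now 12.
Augment Hall→r3→r5→Exit: bottleneck 6, flow now 18.
No augmenting path remains; maximum flow = 18.
Cut capacity 18 equals the max flow, so it is a minimum cut.

Yes — it is a minimum cut (capacity 18).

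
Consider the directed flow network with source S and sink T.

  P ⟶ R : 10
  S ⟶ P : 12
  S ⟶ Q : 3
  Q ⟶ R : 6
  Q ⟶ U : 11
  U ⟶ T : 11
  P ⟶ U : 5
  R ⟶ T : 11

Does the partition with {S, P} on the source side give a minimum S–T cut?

Given cut capacity: 3 + 10 + 5 = 18.
Augment S→P→R→T: bottleneck 10, flow now 10.
Augment S→P→U→T: bottleneck 2, flow now 12.
Augment S→Q→R→T: bottleneck 1, flow now 13.
Augment S→Q→U→T: bottleneck 2, flow now 15.
No augmenting path remains; maximum flow = 15.
In the residual graph, reachable from S: {S}.
Min-cut edges: S→P (12), S→Q (3); capacity 12 + 3 = 15.
Cut capacity 18 exceeds the max flow 15, so it is not minimum.

No — its capacity is 18, but the minimum cut has capacity 15.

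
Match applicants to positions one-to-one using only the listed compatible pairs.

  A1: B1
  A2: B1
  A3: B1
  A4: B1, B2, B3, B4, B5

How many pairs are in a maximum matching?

2

Unit-capacity flow: source→left, listed edges, right→sink; max matching = max flow.
Augmenting path A1→B1 (+1); matched 1.
Augmenting path A4→B2 (+1); matched 2.
No augmenting path remains; maximum matching = 2.
König certificate: {A4, B1} is a vertex cover of size 2 (every listed pair touches it), so no matching can be larger.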